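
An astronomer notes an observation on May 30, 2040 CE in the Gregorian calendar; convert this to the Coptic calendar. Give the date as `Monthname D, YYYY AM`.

Pashons 22, 1756 AM

Julian Day Number of the source date = 2466305.
Converting JDN 2466305 to the Coptic calendar gives 22 Pashons 1756 AM.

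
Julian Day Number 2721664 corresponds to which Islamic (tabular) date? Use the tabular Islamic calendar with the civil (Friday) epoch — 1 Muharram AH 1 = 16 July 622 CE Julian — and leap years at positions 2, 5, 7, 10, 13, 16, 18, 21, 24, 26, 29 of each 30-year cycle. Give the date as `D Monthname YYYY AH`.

The Gregorian equivalent of JDN 2721664 is 25 July 2739.
In the tabular Islamic calendar that day is 26 Dhu al-Hijjah 2182 AH.

26 Dhu al-Hijjah 2182 AH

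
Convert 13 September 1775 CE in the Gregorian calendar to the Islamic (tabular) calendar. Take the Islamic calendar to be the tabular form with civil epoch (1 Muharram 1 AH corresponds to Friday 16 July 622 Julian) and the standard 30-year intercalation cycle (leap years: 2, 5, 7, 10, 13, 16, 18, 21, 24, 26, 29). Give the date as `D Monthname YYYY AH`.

Julian Day Number of the source date = 2369621.
Converting JDN 2369621 to the tabular Islamic calendar gives 17 Rajab 1189 AH.

17 Rajab 1189 AH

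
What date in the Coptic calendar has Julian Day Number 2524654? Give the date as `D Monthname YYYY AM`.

JDN 2524654 is 2 March 2200 in the Gregorian calendar.
In the Coptic calendar that day is 21 Meshir 1916 AM.

21 Meshir 1916 AM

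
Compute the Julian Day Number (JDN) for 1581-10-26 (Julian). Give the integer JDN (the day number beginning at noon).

Equivalently 5 November 1581 (proleptic Gregorian).
JDN 2299161 is 15 October 1582 CE (Gregorian); the target day is −344 days from there, so JDN = 2298817.

2298817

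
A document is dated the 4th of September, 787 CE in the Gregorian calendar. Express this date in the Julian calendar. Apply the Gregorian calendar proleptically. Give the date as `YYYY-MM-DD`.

0787-08-31

For dates in this range the Gregorian date is 4 days ahead of the Julian.
4 September 787 Gregorian − 4 days → 31 August 787 Julian.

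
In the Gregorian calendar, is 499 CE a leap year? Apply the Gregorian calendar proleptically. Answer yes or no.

no

499 is not divisible by 4, so it is a common year.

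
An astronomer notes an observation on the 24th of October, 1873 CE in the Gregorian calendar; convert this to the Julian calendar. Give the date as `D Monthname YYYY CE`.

For dates in this range the Gregorian date is 12 days ahead of the Julian.
24 October 1873 Gregorian − 12 days → 12 October 1873 Julian.

12 October 1873 CE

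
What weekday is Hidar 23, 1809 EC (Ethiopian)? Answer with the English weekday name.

Equivalently 1 December 1816 Gregorian, JDN 2384675.
JDN 2384675 mod 7 = 6, and JDN 0 was a Monday, so this is a Sunday.

Sunday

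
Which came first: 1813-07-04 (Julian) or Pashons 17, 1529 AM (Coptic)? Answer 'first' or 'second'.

Converting both to JDN: 2383441 vs 2383388; the smaller is the second.

second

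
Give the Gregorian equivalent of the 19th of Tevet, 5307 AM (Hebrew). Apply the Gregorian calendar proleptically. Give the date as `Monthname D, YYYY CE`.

Both dates share Julian Day Number 2286080; in the Gregorian calendar that is 22 December 1546 CE.

December 22, 1546 CE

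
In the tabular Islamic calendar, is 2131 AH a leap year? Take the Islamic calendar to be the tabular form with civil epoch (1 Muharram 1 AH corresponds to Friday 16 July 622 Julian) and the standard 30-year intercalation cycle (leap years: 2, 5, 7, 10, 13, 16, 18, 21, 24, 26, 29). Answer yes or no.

no

Year 2131 AH is year 1 of its 30-year cycle; leap positions are 2, 5, 7, 10, 13, 16, 18, 21, 24, 26, 29, so it is a common year (354 days).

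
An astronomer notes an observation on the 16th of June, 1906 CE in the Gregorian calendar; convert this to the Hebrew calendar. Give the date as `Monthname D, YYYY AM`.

Both dates share Julian Day Number 2417378; in the Hebrew calendar that is 23 Sivan 5666 AM.

Sivan 23, 5666 AM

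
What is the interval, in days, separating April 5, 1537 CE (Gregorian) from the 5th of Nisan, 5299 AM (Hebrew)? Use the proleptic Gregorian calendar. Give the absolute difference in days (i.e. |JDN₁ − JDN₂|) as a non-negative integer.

First date → JDN 2282532; second date → JDN 2283260.
The interval is |2282532 − 2283260| = 728 days.

728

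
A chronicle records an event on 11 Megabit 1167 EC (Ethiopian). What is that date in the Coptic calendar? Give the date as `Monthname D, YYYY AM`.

Julian Day Number of the source date = 2150292.
Converting JDN 2150292 to the Coptic calendar gives 11 Paremhat 891 AM.

Paremhat 11, 891 AM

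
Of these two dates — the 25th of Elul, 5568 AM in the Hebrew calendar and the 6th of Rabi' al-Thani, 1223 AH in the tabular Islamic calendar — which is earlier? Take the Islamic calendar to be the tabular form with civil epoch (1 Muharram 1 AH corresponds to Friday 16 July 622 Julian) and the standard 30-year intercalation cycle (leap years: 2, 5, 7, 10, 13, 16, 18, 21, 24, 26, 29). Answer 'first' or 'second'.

second

Converting both to JDN: 2381678 vs 2381570; the smaller is the second.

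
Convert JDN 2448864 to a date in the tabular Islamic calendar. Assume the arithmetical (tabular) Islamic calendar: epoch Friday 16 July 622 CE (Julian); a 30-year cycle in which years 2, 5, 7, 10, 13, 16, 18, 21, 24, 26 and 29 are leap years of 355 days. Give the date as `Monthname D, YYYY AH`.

Safar 29, 1413 AH

The Gregorian equivalent of JDN 2448864 is 29 August 1992.
In the tabular Islamic calendar that day is Safar 29, 1413 AH.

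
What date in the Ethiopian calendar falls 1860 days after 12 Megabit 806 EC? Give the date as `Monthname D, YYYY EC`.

The starting date is JDN 2018438; 2018438 + 1860 = 2020298.
JDN 2020298 corresponds to Miyazya 16, 811 EC.

Miyazya 16, 811 EC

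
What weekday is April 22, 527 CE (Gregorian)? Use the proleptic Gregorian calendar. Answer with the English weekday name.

Tuesday

JDN 1913654 mod 7 = 1, and JDN 0 was a Monday, so this is a Tuesday.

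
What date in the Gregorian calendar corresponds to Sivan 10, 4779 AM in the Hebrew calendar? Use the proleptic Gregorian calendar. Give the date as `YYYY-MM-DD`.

1019-05-23

Both dates share Julian Day Number 2093384; in the Gregorian calendar that is 23 May 1019 CE.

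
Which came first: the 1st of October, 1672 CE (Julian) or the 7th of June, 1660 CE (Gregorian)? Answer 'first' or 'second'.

second

Converting both to JDN: 2332030 vs 2327521; the smaller is the second.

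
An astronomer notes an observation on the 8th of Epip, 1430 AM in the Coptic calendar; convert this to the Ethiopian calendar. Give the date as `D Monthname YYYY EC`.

The source date corresponds to 13 July 1714 in the Gregorian calendar (JDN 2347279).
That day falls on 8 Hamle 1706 EC in the Ethiopian calendar.

8 Hamle 1706 EC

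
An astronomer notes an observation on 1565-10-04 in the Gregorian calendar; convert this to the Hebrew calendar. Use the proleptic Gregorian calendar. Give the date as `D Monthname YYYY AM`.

Both dates share Julian Day Number 2292941; in the Hebrew calendar that is 29 Tishrei 5326 AM.

29 Tishrei 5326 AM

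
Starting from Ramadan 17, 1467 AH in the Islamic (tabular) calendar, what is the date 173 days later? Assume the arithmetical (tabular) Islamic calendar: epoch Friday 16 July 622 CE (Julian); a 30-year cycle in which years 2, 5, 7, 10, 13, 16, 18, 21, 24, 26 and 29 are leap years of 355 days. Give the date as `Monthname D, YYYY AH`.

JDN of Ramadan 17, 1467 AH = 2468194.
2468194 + 173 = 2468367.
JDN 2468367 in the tabular Islamic calendar is Rabi' al-Awwal 13, 1468 AH.

Rabi' al-Awwal 13, 1468 AH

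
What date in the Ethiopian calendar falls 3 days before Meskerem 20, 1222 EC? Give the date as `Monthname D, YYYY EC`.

Counting 3 days back from JDN 2170210 reaches JDN 2170207, which is Meskerem 17, 1222 EC.

Meskerem 17, 1222 EC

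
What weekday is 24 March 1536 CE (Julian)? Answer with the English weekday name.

Friday

In the proleptic Gregorian calendar this is 3 April 1536 (JDN 2282165).
JDN 2282165 mod 7 = 4, and JDN 0 was a Monday, so this is a Friday.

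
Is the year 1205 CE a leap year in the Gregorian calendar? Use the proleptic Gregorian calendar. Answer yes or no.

no

1205 is not divisible by 4, so it is a common year.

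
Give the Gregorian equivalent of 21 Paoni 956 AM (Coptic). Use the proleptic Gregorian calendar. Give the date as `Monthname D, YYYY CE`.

Both dates share Julian Day Number 2174134; in the Gregorian calendar that is 22 June 1240 CE.

June 22, 1240 CE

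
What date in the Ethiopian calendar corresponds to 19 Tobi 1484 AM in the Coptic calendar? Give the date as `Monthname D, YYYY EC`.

Tir 19, 1760 EC

Both dates share Julian Day Number 2366834; in the Ethiopian calendar that is 19 Tir 1760 EC.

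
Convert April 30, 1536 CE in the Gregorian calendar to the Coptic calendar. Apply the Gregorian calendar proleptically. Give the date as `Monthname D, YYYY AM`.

Both dates share Julian Day Number 2282192; in the Coptic calendar that is 25 Parmouti 1252 AM.

Parmouti 25, 1252 AM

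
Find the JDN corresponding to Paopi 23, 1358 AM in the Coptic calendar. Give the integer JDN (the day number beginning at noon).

In the Gregorian calendar the same day is 30 October 1641.
JDN 2451545 is 1 January 2000 CE (Gregorian); the target day is −130819 days from there, so JDN = 2320726.

2320726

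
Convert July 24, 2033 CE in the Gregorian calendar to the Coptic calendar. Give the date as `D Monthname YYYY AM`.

17 Epip 1749 AM

Both dates share Julian Day Number 2463803; in the Coptic calendar that is 17 Epip 1749 AM.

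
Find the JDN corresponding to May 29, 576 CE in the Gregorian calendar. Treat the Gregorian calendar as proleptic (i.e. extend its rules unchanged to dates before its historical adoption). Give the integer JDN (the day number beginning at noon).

1931589

JDN 2299161 is 15 October 1582 CE (Gregorian); the target day is −367572 days from there, so JDN = 1931589.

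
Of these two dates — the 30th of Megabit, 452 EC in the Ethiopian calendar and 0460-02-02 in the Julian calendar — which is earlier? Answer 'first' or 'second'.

Converting both to JDN: 1889158 vs 1889105; the smaller is the second.

second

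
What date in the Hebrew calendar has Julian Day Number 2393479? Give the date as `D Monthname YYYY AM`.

The Gregorian equivalent of JDN 2393479 is 8 January 1841.
In the Hebrew calendar that day is 15 Tevet 5601 AM.

15 Tevet 5601 AM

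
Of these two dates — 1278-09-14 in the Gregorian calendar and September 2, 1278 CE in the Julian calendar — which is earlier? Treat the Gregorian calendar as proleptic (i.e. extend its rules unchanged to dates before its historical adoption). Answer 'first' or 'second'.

second

First date → JDN 2188097; second date → JDN 2188092.
JDN 2188092 < JDN 2188097, so the second date is earlier.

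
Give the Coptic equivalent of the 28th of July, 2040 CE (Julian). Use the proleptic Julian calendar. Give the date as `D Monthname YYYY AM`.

4 Mesori 1756 AM

The source date corresponds to 10 August 2040 in the Gregorian calendar (JDN 2466377).
That day falls on 4 Mesori 1756 AM in the Coptic calendar.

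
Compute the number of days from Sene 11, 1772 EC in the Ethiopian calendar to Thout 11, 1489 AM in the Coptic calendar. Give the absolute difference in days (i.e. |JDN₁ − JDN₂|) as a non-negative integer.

2827

JDN of the first date = 2371359.
JDN of the second date = 2368532.
|2368532 − 2371359| = 2827.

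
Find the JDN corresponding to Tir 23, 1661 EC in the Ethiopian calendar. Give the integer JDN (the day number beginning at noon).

2330678

In the Gregorian calendar the same day is 28 January 1669.
JDN 2400001 is 17 November 1858 CE (Gregorian), MJD 0; the target day is −69323 days from there, so JDN = 2330678.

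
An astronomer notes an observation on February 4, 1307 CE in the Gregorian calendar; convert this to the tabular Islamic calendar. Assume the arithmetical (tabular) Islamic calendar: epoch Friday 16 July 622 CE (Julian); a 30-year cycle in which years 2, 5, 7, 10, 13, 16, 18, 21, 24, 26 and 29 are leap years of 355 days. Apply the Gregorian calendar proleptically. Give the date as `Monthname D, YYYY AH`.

Both dates share Julian Day Number 2198466; in the tabular Islamic calendar that is 22 Rajab 706 AH.

Rajab 22, 706 AH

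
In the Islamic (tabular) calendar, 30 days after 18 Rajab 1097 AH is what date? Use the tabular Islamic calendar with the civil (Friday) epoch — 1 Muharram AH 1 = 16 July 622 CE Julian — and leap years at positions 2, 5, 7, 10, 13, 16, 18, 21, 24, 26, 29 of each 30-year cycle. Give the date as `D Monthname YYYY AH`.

18 Sha'ban 1097 AH

Counting 30 days forward from JDN 2337020 reaches JDN 2337050, which is 18 Sha'ban 1097 AH.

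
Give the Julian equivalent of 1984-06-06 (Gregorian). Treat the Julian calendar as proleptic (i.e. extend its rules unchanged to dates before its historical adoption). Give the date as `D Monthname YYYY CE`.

For dates in this range the Gregorian date is 13 days ahead of the Julian.
6 June 1984 Gregorian − 13 days → 24 May 1984 Julian.

24 May 1984 CE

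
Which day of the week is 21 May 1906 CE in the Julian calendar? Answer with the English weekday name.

This is JDN 2417365 (3 June 1906 Gregorian).
JDN 2417365 mod 7 = 6, and JDN 0 was a Monday, so this is a Sunday.

Sunday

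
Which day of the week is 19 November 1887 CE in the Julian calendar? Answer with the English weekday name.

In the Gregorian calendar this is 1 December 1887 (JDN 2410607).
Since JDN mod 7 = 3 (0 = Monday), the day is Thursday.

Thursday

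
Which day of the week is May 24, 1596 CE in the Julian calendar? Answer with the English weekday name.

In the Gregorian calendar this is 3 June 1596 (JDN 2304141).
JDN 2304141 mod 7 = 0, and JDN 0 was a Monday, so this is a Monday.

Monday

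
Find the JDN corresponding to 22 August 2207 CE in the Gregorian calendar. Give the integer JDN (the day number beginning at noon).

JDN 2451545 is 1 January 2000 CE (Gregorian); the target day is +75838 days from there, so JDN = 2527383.

2527383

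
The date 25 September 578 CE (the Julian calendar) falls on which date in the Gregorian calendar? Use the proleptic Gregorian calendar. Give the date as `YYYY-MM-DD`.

At this point the Julian calendar is 2 days behind the Gregorian.
25 September 578 Julian + 2 days → 27 September 578 Gregorian.

0578-09-27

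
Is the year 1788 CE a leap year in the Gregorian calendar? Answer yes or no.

1788 is divisible by 4 and not by 100, so it is a leap year.

yes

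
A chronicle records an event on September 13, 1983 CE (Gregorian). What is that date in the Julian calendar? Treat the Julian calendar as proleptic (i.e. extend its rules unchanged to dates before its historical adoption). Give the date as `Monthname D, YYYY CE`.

At this point the Julian calendar is 13 days behind the Gregorian.
13 September 1983 Gregorian − 13 days → 31 August 1983 Julian.

August 31, 1983 CE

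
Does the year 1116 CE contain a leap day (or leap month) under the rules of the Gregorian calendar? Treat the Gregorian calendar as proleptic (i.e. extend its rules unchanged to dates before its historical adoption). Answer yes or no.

yes

1116 is divisible by 4 and not by 100, so it is a leap year.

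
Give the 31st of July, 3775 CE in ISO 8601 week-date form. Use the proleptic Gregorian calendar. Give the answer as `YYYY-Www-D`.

The weekday is Monday (ISO weekday 1).
That Monday belongs to ISO week 31 of ISO year 3775.

3775-W31-1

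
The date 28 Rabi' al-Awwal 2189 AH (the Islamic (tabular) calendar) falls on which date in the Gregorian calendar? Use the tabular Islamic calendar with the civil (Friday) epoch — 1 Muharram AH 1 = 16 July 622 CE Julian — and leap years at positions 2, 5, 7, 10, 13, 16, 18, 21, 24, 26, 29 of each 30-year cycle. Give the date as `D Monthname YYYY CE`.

Both dates share Julian Day Number 2723880; in the Gregorian calendar that is 18 August 2745 CE.

18 August 2745 CE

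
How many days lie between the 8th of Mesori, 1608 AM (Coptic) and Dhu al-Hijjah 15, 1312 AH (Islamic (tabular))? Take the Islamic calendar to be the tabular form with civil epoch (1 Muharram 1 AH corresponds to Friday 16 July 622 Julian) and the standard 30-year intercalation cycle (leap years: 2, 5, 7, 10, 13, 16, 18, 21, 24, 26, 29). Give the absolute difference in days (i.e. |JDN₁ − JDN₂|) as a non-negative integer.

First date → JDN 2412324; second date → JDN 2413354.
The interval is |2412324 − 2413354| = 1030 days.

1030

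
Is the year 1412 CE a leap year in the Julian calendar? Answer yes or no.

yes

1412 mod 4 = 0, so it is a leap year in the Julian calendar.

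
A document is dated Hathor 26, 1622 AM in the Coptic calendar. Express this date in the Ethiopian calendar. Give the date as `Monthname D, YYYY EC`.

The source date corresponds to 5 December 1905 in the Gregorian calendar (JDN 2417185).
That day falls on 26 Hidar 1898 EC in the Ethiopian calendar.

Hidar 26, 1898 EC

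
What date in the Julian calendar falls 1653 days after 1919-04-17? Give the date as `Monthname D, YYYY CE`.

October 26, 1923 CE

The starting date is JDN 2422079; 2422079 + 1653 = 2423732.
JDN 2423732 corresponds to October 26, 1923 CE.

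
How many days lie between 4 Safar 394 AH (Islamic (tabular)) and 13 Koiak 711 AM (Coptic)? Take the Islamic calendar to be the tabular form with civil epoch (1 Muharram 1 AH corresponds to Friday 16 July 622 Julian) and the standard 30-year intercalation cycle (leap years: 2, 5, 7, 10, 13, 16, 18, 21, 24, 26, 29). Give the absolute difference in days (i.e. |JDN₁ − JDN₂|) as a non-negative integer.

3280

JDN of the first date = 2087739.
JDN of the second date = 2084459.
|2084459 − 2087739| = 3280.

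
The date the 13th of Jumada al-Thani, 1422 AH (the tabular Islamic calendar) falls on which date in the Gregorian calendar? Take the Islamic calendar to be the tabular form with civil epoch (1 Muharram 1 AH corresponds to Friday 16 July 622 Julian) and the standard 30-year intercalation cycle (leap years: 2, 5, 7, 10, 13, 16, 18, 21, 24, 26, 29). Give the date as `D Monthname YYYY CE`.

2 September 2001 CE

Both dates share Julian Day Number 2452155; in the Gregorian calendar that is 2 September 2001 CE.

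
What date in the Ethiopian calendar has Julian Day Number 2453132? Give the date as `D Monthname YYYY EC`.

JDN 2453132 is 6 May 2004 in the Gregorian calendar.
In the Ethiopian calendar that day is 28 Miyazya 1996 EC.

28 Miyazya 1996 EC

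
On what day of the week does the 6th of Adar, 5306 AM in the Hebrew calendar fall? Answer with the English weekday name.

This is JDN 2285773 (18 February 1546 Gregorian).
JDN 2285773 mod 7 = 0, and JDN 0 was a Monday, so this is a Monday.

Monday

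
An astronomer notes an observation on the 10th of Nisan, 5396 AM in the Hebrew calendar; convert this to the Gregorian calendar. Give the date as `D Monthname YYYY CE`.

15 April 1636 CE

Julian Day Number of the source date = 2318702.
Converting JDN 2318702 to the Gregorian calendar gives 15 April 1636 CE.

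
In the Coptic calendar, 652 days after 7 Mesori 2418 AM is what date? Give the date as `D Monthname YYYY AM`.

The starting date is JDN 2708175; 2708175 + 652 = 2708827.
JDN 2708827 corresponds to 18 Pashons 2420 AM.

18 Pashons 2420 AM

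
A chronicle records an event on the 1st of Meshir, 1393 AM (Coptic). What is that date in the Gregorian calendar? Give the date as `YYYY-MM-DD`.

1677-02-05

Julian Day Number of the source date = 2333608.
Converting JDN 2333608 to the Gregorian calendar gives 5 February 1677 CE.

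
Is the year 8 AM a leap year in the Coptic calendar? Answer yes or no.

8 mod 4 = 0; in the Coptic calendar a year is leap when year mod 4 = 3, so it is a common year.

no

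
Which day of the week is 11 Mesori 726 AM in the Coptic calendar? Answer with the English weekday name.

Friday

Equivalently 10 August 1010 Gregorian, JDN 2090176.
JDN 2090176 mod 7 = 4, and JDN 0 was a Monday, so this is a Friday.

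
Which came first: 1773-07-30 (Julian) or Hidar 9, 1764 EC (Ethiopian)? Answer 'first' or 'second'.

First date → JDN 2368857; second date → JDN 2368225.
JDN 2368225 < JDN 2368857, so the second date is earlier.

second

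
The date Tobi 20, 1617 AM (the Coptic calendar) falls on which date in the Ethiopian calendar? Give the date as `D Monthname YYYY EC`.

Both dates share Julian Day Number 2415413; in the Ethiopian calendar that is 20 Tir 1893 EC.

20 Tir 1893 EC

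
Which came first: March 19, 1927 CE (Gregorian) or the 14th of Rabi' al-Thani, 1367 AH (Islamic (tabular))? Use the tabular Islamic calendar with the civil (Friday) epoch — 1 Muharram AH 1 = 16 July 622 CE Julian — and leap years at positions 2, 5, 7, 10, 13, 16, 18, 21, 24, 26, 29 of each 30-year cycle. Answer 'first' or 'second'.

The two dates have Julian Day Numbers 2424959 and 2432607 respectively.
Since 2424959 < 2432607, the first date comes first.

first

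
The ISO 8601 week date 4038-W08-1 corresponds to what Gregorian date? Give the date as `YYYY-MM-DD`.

4038-02-22

ISO week 1 of 4038 is the week containing the first Thursday of 4038.
Week 8, day 1 (Monday) lands on 4038-02-22.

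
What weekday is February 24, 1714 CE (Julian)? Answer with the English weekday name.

This is JDN 2347151 (7 March 1714 Gregorian).
2347151 ≡ 2 (mod 7); counting from Monday = 0 gives Wednesday.

Wednesday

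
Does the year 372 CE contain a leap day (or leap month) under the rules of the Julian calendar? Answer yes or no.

372 mod 4 = 0, so it is a leap year in the Julian calendar.

yes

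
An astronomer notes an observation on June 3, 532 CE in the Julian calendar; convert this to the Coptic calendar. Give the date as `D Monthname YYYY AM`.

9 Paoni 248 AM

Julian Day Number of the source date = 1915525.
Converting JDN 1915525 to the Coptic calendar gives 9 Paoni 248 AM.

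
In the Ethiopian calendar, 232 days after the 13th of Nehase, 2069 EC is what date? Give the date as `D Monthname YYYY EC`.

30 Megabit 2070 EC

The starting date is JDN 2479900; 2479900 + 232 = 2480132.
JDN 2480132 corresponds to 30 Megabit 2070 EC.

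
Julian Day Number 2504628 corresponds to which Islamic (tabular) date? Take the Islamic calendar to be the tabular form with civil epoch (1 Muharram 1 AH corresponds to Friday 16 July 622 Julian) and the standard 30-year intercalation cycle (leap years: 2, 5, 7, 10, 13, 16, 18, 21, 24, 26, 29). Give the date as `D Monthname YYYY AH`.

11 Rajab 1570 AH

JDN 2504628 is 3 May 2145 in the Gregorian calendar.
In the tabular Islamic calendar that day is 11 Rajab 1570 AH.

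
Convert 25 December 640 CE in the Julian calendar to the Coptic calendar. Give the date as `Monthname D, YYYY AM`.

Koiak 29, 357 AM

Julian Day Number of the source date = 1955177.
Converting JDN 1955177 to the Coptic calendar gives 29 Koiak 357 AM.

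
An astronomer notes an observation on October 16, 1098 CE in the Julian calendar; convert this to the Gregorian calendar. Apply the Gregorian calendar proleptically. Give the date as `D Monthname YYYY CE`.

The Julian–Gregorian offset here is 6 days (Julian trailing).
16 October 1098 Julian + 6 days → 22 October 1098 Gregorian.

22 October 1098 CE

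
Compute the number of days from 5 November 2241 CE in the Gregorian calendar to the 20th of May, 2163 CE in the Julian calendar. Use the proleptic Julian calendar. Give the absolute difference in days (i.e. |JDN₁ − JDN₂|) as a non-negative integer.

JDN of the first date = 2539877.
JDN of the second date = 2511233.
|2511233 − 2539877| = 28644.

28644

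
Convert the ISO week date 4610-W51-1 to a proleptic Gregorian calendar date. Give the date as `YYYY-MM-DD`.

4610-12-17

ISO week 1 of 4610 is the week containing the first Thursday of 4610.
Week 51, day 1 (Monday) lands on 4610-12-17.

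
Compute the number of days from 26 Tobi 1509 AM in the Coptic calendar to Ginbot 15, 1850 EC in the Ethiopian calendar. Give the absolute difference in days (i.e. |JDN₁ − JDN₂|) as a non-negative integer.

JDN of the first date = 2375972.
JDN of the second date = 2399822.
|2399822 − 2375972| = 23850.

23850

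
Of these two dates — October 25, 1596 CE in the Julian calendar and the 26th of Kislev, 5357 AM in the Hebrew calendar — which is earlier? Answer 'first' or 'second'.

The two dates have Julian Day Numbers 2304295 and 2304338 respectively.
Since 2304295 < 2304338, the first date comes first.

first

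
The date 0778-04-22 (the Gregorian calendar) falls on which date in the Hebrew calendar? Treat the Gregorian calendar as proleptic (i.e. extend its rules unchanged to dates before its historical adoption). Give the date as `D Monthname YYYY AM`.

Both dates share Julian Day Number 2005330; in the Hebrew calendar that is 15 Iyar 4538 AM.

15 Iyar 4538 AM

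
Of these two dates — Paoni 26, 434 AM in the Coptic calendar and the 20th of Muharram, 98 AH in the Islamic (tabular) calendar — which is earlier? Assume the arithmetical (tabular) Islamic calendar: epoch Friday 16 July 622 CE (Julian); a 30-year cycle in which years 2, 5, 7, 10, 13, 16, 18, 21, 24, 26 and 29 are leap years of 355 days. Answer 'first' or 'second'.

The two dates have Julian Day Numbers 1983478 and 1982833 respectively.
Since 1982833 < 1983478, the second date comes first.

second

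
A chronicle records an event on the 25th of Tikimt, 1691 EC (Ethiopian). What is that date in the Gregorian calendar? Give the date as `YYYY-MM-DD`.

Both dates share Julian Day Number 2341547; in the Gregorian calendar that is 1 November 1698 CE.

1698-11-01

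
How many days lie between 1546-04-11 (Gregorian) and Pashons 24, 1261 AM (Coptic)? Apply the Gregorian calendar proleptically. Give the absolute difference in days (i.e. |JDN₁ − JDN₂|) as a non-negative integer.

First date → JDN 2285825; second date → JDN 2285508.
The interval is |2285825 − 2285508| = 317 days.

317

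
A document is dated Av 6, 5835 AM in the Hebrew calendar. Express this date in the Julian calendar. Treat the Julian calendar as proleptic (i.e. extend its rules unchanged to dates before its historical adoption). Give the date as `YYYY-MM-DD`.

2075-07-05

The source date corresponds to 18 July 2075 in the Gregorian calendar (JDN 2479137).
That day falls on 5 July 2075 CE in the Julian calendar.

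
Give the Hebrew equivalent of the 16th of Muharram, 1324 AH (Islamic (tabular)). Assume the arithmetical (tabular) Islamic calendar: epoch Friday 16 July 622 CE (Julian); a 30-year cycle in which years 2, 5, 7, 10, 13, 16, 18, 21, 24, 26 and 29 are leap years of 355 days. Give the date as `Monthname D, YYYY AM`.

The source date corresponds to 12 March 1906 in the Gregorian calendar (JDN 2417282).
That day falls on 15 Adar 5666 AM in the Hebrew calendar.

Adar 15, 5666 AM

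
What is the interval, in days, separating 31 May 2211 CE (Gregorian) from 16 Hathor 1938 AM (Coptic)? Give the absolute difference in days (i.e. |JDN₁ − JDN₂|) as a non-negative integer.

3833

JDN of the first date = 2528761.
JDN of the second date = 2532594.
|2532594 − 2528761| = 3833.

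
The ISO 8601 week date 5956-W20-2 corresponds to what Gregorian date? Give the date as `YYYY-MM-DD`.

ISO week 1 of 5956 is the week containing the first Thursday of 5956.
Week 20, day 2 (Tuesday) lands on 5956-05-15.

5956-05-15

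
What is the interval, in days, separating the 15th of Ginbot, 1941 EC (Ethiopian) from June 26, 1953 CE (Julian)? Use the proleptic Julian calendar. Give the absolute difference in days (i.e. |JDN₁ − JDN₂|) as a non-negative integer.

1508

JDN of the first date = 2433060.
JDN of the second date = 2434568.
|2434568 − 2433060| = 1508.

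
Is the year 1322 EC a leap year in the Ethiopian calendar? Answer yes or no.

no

1322 mod 4 = 2; in the Ethiopian calendar a year is leap when year mod 4 = 3, so it is a common year.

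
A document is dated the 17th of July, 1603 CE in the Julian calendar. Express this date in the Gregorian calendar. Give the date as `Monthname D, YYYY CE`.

The Julian–Gregorian offset here is 10 days (Julian trailing).
17 July 1603 Julian + 10 days → 27 July 1603 Gregorian.

July 27, 1603 CE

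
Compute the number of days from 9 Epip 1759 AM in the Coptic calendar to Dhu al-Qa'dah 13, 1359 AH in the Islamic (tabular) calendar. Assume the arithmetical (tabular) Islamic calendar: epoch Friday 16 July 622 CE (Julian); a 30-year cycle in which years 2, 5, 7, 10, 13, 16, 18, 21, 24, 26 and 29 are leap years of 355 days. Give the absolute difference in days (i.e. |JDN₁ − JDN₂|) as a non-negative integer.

37470

JDN of the first date = 2467447.
JDN of the second date = 2429977.
|2429977 − 2467447| = 37470.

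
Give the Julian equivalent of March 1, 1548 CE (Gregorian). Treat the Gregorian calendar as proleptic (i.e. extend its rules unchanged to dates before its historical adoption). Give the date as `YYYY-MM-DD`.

For dates in this range the Gregorian date is 10 days ahead of the Julian.
1 March 1548 Gregorian − 10 days → 20 February 1548 Julian.

1548-02-20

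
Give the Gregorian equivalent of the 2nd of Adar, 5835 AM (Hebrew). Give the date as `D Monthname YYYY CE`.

17 February 2075 CE

Julian Day Number of the source date = 2478986.
Converting JDN 2478986 to the Gregorian calendar gives 17 February 2075 CE.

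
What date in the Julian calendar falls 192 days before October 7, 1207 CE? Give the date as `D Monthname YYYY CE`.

29 March 1207 CE

The starting date is JDN 2162194; 2162194 − 192 = 2162002.
JDN 2162002 corresponds to 29 March 1207 CE.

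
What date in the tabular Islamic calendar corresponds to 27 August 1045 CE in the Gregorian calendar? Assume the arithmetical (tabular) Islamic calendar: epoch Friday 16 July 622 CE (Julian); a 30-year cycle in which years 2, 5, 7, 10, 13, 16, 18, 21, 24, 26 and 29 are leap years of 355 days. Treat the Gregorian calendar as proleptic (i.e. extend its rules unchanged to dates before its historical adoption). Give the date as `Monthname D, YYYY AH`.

Both dates share Julian Day Number 2102977; in the tabular Islamic calendar that is 4 Safar 437 AH.

Safar 4, 437 AH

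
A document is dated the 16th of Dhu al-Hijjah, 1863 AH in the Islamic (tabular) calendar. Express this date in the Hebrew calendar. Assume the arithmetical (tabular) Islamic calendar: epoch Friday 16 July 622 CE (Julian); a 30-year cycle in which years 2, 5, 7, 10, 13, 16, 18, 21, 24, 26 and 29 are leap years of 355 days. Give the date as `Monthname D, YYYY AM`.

Tevet 16, 6190 AM

The source date corresponds to 12 January 2430 in the Gregorian calendar (JDN 2608611).
That day falls on 16 Tevet 6190 AM in the Hebrew calendar.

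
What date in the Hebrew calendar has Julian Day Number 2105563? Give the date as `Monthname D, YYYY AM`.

Tishrei 22, 4813 AM

JDN 2105563 is 25 September 1052 in the proleptic Gregorian calendar.
In the Hebrew calendar that day is Tishrei 22, 4813 AM.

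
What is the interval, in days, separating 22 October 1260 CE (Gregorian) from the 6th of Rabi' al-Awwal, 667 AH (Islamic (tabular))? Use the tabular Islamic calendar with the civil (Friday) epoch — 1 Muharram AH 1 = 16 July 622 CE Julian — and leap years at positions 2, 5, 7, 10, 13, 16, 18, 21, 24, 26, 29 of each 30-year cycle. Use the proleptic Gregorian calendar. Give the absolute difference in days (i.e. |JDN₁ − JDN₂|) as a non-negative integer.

First date → JDN 2181561; second date → JDN 2184512.
The interval is |2181561 − 2184512| = 2951 days.

2951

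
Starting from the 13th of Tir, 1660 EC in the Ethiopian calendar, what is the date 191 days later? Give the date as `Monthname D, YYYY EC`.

Hamle 24, 1660 EC

The starting date is JDN 2330303; 2330303 + 191 = 2330494.
JDN 2330494 corresponds to Hamle 24, 1660 EC.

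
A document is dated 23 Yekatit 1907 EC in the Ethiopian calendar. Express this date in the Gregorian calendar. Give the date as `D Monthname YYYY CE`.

Julian Day Number of the source date = 2420559.
Converting JDN 2420559 to the Gregorian calendar gives 2 March 1915 CE.

2 March 1915 CE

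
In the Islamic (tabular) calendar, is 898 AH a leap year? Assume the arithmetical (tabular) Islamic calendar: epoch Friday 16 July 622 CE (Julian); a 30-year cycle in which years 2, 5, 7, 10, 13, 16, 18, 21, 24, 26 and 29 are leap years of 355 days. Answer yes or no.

Year 898 AH is year 28 of its 30-year cycle; leap positions are 2, 5, 7, 10, 13, 16, 18, 21, 24, 26, 29, so it is a common year (354 days).

no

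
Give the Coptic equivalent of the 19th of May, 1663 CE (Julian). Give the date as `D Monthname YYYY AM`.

Julian Day Number of the source date = 2328607.
Converting JDN 2328607 to the Coptic calendar gives 24 Pashons 1379 AM.

24 Pashons 1379 AM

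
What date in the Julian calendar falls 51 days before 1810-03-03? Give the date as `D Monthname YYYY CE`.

JDN of 1810-03-03 = 2382222.
2382222 − 51 = 2382171.
JDN 2382171 in the Julian calendar is 11 January 1810 CE.

11 January 1810 CE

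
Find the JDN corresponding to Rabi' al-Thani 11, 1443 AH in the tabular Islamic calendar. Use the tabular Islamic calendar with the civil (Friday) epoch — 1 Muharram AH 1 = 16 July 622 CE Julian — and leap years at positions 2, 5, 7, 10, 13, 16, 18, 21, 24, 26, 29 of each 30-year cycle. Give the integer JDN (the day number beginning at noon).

2459536

Equivalently 17 November 2021 (Gregorian).
JDN 2400001 is 17 November 1858 CE (Gregorian), MJD 0; the target day is +59535 days from there, so JDN = 2459536.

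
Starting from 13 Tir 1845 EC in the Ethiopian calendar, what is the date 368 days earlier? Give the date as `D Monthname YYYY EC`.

10 Tir 1844 EC

Counting 368 days back from JDN 2397874 reaches JDN 2397506, which is 10 Tir 1844 EC.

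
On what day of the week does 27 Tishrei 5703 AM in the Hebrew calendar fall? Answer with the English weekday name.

In the Gregorian calendar this is 8 October 1942 (JDN 2430641).
Since JDN mod 7 = 3 (0 = Monday), the day is Thursday.

Thursday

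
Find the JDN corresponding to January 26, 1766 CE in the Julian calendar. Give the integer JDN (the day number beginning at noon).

Equivalently 6 February 1766 (Gregorian).
JDN 2400001 is 17 November 1858 CE (Gregorian), MJD 0; the target day is −33886 days from there, so JDN = 2366115.

2366115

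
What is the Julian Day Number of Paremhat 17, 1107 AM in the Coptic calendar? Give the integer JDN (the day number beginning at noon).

2229192

Equivalently 21 March 1391 (proleptic Gregorian).
JDN 2400001 is 17 November 1858 CE (Gregorian), MJD 0; the target day is −170809 days from there, so JDN = 2229192.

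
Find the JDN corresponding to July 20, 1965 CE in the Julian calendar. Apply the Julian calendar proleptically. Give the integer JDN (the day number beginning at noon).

In the Gregorian calendar the same day is 2 August 1965.
JDN 2400001 is 17 November 1858 CE (Gregorian), MJD 0; the target day is +38974 days from there, so JDN = 2438975.

2438975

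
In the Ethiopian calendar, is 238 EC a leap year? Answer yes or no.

238 mod 4 = 2; in the Ethiopian calendar a year is leap when year mod 4 = 3, so it is a common year.

no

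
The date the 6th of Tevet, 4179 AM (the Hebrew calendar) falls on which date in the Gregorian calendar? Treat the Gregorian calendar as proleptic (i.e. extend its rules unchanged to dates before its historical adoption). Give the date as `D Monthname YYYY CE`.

Julian Day Number of the source date = 1874086.
Converting JDN 1874086 to the Gregorian calendar gives 21 December 418 CE.

21 December 418 CE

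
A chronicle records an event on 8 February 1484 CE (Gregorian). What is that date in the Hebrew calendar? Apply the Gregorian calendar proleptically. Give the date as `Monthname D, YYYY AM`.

Julian Day Number of the source date = 2263118.
Converting JDN 2263118 to the Hebrew calendar gives 3 Adar I 5244 AM.

Adar I 3, 5244 AM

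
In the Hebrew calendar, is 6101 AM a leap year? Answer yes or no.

Hebrew year 6101 is year 2 of its 19-year Metonic cycle; leap years are at positions 3, 6, 8, 11, 14, 17, 19, so it is a common year (12 months).

no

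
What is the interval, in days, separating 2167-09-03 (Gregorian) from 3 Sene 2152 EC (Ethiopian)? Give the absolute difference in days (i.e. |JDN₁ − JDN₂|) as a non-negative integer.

2640

JDN of the first date = 2512786.
JDN of the second date = 2510146.
|2510146 − 2512786| = 2640.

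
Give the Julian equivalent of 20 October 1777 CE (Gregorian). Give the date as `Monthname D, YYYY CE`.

October 9, 1777 CE

The Julian–Gregorian offset here is 11 days (Julian trailing).
20 October 1777 Gregorian − 11 days → 9 October 1777 Julian.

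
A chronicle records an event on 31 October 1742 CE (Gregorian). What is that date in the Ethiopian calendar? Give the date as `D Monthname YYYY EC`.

Both dates share Julian Day Number 2357616; in the Ethiopian calendar that is 23 Tikimt 1735 EC.

23 Tikimt 1735 EC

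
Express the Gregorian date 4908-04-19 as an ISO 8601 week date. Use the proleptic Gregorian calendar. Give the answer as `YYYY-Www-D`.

4908-W16-4

The weekday is Thursday (ISO weekday 4).
That Thursday belongs to ISO week 16 of ISO year 4908.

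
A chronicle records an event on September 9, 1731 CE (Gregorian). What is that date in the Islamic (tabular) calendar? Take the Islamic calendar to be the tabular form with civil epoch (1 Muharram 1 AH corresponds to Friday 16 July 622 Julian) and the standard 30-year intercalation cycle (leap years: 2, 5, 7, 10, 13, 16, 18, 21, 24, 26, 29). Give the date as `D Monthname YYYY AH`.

Both dates share Julian Day Number 2353546; in the tabular Islamic calendar that is 7 Rabi' al-Awwal 1144 AH.

7 Rabi' al-Awwal 1144 AH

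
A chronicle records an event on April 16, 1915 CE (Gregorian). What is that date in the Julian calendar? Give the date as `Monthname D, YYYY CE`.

April 3, 1915 CE

At this point the Julian calendar is 13 days behind the Gregorian.
16 April 1915 Gregorian − 13 days → 3 April 1915 Julian.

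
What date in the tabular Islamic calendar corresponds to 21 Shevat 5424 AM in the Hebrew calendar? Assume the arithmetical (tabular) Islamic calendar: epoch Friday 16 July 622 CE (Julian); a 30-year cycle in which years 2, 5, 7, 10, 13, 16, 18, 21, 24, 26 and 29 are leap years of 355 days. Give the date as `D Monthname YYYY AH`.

20 Rajab 1074 AH

Julian Day Number of the source date = 2328871.
Converting JDN 2328871 to the tabular Islamic calendar gives 20 Rajab 1074 AH.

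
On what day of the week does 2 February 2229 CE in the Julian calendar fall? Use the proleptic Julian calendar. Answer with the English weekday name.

Tuesday

Equivalently 17 February 2229 Gregorian, JDN 2535233.
JDN 2535233 mod 7 = 1, and JDN 0 was a Monday, so this is a Tuesday.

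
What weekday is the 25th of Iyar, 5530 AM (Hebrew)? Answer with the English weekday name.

Sunday

This is JDN 2367679 (20 May 1770 Gregorian).
JDN 2367679 mod 7 = 6, and JDN 0 was a Monday, so this is a Sunday.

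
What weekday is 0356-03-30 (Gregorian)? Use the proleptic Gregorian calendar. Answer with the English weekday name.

JDN 1851175 mod 7 = 4, and JDN 0 was a Monday, so this is a Friday.

Friday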